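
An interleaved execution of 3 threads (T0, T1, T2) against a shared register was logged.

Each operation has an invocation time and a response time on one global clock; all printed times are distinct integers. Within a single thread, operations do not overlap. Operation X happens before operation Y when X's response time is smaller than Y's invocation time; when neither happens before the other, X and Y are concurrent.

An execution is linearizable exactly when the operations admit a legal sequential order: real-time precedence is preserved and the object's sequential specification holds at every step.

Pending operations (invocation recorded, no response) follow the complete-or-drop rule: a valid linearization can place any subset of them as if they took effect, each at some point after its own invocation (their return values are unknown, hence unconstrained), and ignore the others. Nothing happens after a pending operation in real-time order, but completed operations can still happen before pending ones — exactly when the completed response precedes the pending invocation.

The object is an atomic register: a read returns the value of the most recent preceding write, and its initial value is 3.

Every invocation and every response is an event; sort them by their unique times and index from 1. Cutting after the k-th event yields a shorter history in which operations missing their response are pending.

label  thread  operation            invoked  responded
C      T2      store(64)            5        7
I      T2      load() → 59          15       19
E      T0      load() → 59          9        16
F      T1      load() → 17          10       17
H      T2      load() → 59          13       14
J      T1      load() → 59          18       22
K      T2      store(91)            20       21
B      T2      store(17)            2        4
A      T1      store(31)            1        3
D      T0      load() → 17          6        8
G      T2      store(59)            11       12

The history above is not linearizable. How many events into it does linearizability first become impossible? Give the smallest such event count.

17

a valid linearization of events 1..16 exists, for instance A, B, D, C, F, G, E, H:
after step 1 (A store(31)): value 31
after step 2 (B store(17)): value 17
after step 3 (D load() → 17): value 17
after step 4 (C store(64)): value 64
after step 5 (F load() (pending, included)): value 64
after step 6 (G store(59)): value 59
after step 7 (E load() → 59): value 59
after step 8 (H load() → 59): value 59
at event 17 (F's time-17 response) nothing linearizes any more
completion choices over the 1 pending operation (I) were checked; none helps
for example A, B, C, D, E, F, G, H (pending dropped) fails at step 4: D load() → 17 is not legal there
for example A, B, C, D, E, G, F, H (pending dropped) fails at step 4: D load() → 17 is not legal there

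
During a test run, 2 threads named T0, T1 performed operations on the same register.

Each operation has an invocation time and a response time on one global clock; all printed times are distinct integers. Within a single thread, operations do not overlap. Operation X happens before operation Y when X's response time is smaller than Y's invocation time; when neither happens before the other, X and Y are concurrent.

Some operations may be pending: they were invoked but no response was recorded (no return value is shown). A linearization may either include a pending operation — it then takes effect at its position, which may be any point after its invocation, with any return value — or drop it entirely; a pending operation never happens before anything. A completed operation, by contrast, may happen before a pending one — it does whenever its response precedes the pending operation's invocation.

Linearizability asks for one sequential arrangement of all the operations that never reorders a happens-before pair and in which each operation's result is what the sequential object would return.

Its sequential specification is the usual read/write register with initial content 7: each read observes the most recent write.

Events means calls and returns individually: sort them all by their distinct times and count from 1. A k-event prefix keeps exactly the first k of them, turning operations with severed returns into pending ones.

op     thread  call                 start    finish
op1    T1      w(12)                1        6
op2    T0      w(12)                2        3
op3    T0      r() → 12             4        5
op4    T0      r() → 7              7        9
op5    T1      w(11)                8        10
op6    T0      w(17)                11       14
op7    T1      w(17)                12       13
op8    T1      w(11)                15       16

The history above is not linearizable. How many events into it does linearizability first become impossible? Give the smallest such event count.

a valid linearization of events 1..8 exists, for instance op1, op2, op3:
after step 1 (op1 w(12)): value 12
after step 2 (op2 w(12)): value 12
after step 3 (op3 r() → 12): value 12
event 9 — op4's response, time 9 — after it, nothing linearizes
no completion choice of the 1 pending operation (op5) rescues it — every subset was tried
for example op1, op2, op3, op4 (pending dropped) fails at step 4: op4 r() → 7 is not legal there
for example op2, op1, op3, op4 (pending dropped) fails at step 4: op4 r() → 7 is not legal there

9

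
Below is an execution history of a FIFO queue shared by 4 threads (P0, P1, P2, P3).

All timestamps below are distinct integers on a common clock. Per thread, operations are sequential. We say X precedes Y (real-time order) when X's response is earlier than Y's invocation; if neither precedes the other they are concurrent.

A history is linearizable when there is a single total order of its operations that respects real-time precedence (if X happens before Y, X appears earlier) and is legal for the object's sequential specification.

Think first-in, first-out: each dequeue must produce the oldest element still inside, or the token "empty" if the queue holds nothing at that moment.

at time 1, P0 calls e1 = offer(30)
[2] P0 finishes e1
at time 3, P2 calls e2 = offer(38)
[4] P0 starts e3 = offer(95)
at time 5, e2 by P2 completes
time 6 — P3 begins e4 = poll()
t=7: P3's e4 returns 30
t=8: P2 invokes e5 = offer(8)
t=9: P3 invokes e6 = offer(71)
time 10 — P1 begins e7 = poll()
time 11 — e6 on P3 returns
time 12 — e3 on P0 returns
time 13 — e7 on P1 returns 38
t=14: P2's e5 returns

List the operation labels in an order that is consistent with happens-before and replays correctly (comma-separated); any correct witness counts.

step 1: e1 offer(30) — queue <30>
step 2: e2 offer(38) — queue <30,38>
step 3: e3 offer(95) — queue <30,38,95>
step 4: e4 poll() → 30 — queue <38,95>
step 5: e5 offer(8) — queue <38,95,8>
step 6: e6 offer(71) — queue <38,95,8,71>
step 7: e7 poll() → 38 — queue <95,8,71>

e1, e2, e3, e4, e5, e6, e7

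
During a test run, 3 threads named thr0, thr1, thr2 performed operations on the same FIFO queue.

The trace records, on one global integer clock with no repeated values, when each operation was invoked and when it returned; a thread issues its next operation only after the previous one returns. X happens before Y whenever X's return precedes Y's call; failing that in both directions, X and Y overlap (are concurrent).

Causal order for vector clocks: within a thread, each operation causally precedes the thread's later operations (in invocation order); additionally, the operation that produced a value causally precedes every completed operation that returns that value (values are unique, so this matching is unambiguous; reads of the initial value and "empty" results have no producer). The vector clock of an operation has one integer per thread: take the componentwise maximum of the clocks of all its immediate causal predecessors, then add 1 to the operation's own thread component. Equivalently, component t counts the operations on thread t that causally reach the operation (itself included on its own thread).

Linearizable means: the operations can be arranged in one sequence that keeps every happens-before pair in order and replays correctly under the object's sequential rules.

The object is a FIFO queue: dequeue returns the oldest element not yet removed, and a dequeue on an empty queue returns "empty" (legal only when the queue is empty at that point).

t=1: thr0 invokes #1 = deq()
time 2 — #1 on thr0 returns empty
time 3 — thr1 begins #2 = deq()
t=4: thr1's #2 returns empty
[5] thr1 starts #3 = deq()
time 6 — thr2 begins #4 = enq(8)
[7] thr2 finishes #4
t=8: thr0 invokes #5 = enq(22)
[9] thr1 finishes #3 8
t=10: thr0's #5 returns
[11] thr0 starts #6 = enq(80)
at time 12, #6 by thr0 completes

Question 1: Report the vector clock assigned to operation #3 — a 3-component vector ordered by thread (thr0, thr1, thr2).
(0, 2, 1)

#4 (invocation 6): nothing precedes it; thr2's component alone gives (0, 0, 1)
#2 (invocation 3): nothing precedes it; thr1's component alone gives (0, 1, 0)
#1 (invocation 1): nothing precedes it; thr0's component alone gives (1, 0, 0)
from VC(#1)=(1, 0, 0), #5 (invoked 8) maxes components and bumps thr0 → (2, 0, 0)
from VC(#2)=(0, 1, 0), VC(#4)=(0, 0, 1), #3 (invoked 5) maxes components and bumps thr1 → (0, 2, 1)
from VC(#5)=(2, 0, 0), #6 (invoked 11) maxes components and bumps thr0 → (3, 0, 0)
target: VC(#3) = (0, 2, 1)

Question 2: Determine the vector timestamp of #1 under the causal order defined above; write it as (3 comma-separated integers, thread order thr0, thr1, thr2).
(1, 0, 0)

VC(#4, invoked at 6): no causal predecessors; +1 on thr2 → (0, 0, 1)
VC(#2, invoked at 3): no causal predecessors; +1 on thr1 → (0, 1, 0)
VC(#1, invoked at 1): no causal predecessors; +1 on thr0 → (1, 0, 0)
merge at #5 (invoked 8): VC(#1)=(1, 0, 0), own-thread bump on thr0 → (2, 0, 0)
merge at #3 (invoked 5): VC(#2)=(0, 1, 0), VC(#4)=(0, 0, 1), own-thread bump on thr1 → (0, 2, 1)
merge at #6 (invoked 11): VC(#5)=(2, 0, 0), own-thread bump on thr0 → (3, 0, 0)
target: VC(#1) = (1, 0, 0)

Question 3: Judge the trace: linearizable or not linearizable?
linearizable

a witness: #1, #2, #4, #3, #5, #6
step 1: #1 deq() → empty — queue <>
step 2: #2 deq() → empty — queue <>
step 3: #4 enq(8) — queue <8>
step 4: #3 deq() → 8 — queue <>
step 5: #5 enq(22) — queue <22>
step 6: #6 enq(80) — queue <22,80>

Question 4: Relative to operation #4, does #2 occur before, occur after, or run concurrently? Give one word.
before

#2 spans [3,4], #4 spans [6,7]
resp(#2)=4 < inv(#4)=6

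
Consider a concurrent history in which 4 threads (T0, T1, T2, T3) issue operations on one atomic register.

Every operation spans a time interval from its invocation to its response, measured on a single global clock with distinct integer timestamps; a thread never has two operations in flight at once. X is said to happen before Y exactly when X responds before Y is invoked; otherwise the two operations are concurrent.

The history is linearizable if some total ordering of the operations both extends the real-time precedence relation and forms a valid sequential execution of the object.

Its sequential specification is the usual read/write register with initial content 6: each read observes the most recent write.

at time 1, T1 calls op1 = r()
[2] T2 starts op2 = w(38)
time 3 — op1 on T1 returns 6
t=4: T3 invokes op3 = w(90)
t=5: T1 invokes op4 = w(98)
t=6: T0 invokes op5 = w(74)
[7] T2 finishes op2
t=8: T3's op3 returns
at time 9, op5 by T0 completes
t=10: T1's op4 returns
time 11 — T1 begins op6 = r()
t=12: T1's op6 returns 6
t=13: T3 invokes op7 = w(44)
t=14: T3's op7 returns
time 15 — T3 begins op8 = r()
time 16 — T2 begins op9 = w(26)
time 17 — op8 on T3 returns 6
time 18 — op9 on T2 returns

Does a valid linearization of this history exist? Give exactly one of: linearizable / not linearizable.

not linearizable

through event 11 a valid linearization exists; event 12 (op6 responding at time 12) ends that
no legal order exists: 30 real-time-consistent candidates over 6 completed atomic register operations, all rejected
one such order, op1, op2, op3, op4, op5, op6, breaks at step 6 where op6 r() → 6 is illegal
one such order, op1, op2, op3, op5, op4, op6, breaks at step 6 where op6 r() → 6 is illegal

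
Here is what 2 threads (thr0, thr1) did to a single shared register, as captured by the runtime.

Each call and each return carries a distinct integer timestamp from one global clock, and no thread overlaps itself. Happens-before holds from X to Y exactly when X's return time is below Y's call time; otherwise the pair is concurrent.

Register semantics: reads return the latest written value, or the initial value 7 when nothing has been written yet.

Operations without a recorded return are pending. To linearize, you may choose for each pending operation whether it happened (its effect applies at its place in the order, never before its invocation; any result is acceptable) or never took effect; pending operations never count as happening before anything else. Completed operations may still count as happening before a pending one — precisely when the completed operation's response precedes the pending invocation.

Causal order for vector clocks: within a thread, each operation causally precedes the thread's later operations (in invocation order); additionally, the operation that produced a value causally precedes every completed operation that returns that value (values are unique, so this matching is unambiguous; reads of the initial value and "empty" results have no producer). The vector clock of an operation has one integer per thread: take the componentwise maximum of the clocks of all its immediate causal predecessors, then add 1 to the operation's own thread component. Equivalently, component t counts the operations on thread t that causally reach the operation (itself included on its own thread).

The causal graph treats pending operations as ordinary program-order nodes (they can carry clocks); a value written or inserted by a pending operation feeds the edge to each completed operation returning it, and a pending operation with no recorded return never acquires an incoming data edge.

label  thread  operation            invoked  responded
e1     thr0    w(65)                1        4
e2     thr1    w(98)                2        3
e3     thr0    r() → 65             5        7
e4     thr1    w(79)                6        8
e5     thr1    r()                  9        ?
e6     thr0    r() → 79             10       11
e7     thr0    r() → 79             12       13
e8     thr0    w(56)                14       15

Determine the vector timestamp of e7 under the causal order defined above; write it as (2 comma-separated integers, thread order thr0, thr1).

e2, invoked 2, has no incoming edges; only thr1's bump applies → (0, 1)
e1, invoked 1, has no incoming edges; only thr0's bump applies → (1, 0)
invoked at 6, e4 merges VC(e2)=(0, 1) and bumps thr1's slot → (0, 2)
invoked at 5, e3 merges VC(e1)=(1, 0) and bumps thr0's slot → (2, 0)
invoked at 9, e5 merges VC(e4)=(0, 2) and bumps thr1's slot → (0, 3)
invoked at 10, e6 merges VC(e3)=(2, 0), VC(e4)=(0, 2) and bumps thr0's slot → (3, 2)
invoked at 12, e7 merges VC(e4)=(0, 2), VC(e6)=(3, 2) and bumps thr0's slot → (4, 2)
invoked at 14, e8 merges VC(e7)=(4, 2) and bumps thr0's slot → (5, 2)
target: VC(e7) = (4, 2)

(4, 2)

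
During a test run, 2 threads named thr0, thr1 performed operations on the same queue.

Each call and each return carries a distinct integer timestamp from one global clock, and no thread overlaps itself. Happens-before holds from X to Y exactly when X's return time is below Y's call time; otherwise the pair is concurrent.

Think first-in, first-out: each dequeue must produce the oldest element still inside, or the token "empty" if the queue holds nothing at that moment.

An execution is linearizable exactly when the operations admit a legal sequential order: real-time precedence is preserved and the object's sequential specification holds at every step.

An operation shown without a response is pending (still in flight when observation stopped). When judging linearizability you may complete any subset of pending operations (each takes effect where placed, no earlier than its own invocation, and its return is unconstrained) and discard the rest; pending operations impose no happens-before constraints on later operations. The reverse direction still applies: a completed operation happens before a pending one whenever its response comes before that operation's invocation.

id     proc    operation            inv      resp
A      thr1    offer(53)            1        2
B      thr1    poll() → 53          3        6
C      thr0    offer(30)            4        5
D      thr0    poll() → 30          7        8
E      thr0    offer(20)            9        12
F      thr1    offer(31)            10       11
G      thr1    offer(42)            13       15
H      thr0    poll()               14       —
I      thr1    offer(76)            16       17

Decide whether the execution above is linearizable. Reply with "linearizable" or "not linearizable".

linearizable

a witness: A, B, C, D, E, F, G, H, I
step 1: A offer(53) — queue <53>
step 2: B poll() → 53 — queue <>
step 3: C offer(30) — queue <30>
step 4: D poll() → 30 — queue <>
step 5: E offer(20) — queue <20>
step 6: F offer(31) — queue <20,31>
step 7: G offer(42) — queue <20,31,42>
step 8: H poll() (pending, included) — queue <31,42>
step 9: I offer(76) — queue <31,42,76>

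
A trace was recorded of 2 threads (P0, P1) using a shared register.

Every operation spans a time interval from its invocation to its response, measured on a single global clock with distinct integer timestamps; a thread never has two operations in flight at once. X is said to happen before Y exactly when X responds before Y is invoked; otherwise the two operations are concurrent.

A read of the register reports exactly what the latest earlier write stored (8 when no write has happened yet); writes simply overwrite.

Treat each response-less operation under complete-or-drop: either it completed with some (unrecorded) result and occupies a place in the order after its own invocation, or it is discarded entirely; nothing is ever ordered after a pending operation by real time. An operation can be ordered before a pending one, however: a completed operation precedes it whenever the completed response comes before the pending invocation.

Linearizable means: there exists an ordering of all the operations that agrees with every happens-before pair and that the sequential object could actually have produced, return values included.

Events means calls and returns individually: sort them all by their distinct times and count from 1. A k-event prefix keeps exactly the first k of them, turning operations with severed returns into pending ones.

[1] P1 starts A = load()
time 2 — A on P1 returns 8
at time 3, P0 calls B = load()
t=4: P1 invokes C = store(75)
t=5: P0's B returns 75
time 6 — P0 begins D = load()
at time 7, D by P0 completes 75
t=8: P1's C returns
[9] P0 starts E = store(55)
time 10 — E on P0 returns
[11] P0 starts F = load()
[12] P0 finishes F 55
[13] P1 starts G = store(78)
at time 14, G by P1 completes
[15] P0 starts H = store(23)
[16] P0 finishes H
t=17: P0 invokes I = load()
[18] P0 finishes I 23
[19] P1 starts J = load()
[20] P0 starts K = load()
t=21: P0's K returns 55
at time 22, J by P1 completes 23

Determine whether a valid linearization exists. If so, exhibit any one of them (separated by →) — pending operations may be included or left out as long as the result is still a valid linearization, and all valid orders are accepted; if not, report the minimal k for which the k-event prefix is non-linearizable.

events 1..20 are fine; event 21 — the response of K at time 21 — makes the prefix non-linearizable
no legal order exists: 3 real-time-consistent candidates over 10 completed register operations, all rejected
every completion of the 1 pending operation (J) was checked; none linearizes
e.g. A, B, C, D, E, F, G, H, I, K (pending dropped): illegal at step 2, since B load() → 75 cannot apply there
e.g. A, B, D, C, E, F, G, H, I, K (pending dropped): illegal at step 2, since B load() → 75 cannot apply there

not linearizable — minimal violating prefix: 21 events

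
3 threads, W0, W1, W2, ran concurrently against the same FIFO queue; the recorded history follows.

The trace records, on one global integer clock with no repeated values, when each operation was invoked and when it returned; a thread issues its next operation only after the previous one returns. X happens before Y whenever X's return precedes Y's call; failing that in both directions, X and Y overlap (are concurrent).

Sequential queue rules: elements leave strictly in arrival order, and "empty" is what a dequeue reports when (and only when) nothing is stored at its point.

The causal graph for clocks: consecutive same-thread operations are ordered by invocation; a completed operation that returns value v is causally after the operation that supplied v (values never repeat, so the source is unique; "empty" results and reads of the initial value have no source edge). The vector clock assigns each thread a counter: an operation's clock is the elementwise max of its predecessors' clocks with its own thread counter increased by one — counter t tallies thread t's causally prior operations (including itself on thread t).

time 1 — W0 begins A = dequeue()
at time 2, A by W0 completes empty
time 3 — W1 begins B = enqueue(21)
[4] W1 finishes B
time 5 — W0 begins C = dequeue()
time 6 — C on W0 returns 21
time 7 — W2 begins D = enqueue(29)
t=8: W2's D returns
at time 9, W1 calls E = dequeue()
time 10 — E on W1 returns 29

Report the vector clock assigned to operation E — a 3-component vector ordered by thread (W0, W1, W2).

(0, 2, 1)

invoked at 7, D has no predecessors; its own W2 bump gives (0, 0, 1)
invoked at 3, B has no predecessors; its own W1 bump gives (0, 1, 0)
invoked at 1, A has no predecessors; its own W0 bump gives (1, 0, 0)
from VC(B)=(0, 1, 0), VC(D)=(0, 0, 1), E (invoked 9) maxes components and bumps W1 → (0, 2, 1)
from VC(A)=(1, 0, 0), VC(B)=(0, 1, 0), C (invoked 5) maxes components and bumps W0 → (2, 1, 0)
target: VC(E) = (0, 2, 1)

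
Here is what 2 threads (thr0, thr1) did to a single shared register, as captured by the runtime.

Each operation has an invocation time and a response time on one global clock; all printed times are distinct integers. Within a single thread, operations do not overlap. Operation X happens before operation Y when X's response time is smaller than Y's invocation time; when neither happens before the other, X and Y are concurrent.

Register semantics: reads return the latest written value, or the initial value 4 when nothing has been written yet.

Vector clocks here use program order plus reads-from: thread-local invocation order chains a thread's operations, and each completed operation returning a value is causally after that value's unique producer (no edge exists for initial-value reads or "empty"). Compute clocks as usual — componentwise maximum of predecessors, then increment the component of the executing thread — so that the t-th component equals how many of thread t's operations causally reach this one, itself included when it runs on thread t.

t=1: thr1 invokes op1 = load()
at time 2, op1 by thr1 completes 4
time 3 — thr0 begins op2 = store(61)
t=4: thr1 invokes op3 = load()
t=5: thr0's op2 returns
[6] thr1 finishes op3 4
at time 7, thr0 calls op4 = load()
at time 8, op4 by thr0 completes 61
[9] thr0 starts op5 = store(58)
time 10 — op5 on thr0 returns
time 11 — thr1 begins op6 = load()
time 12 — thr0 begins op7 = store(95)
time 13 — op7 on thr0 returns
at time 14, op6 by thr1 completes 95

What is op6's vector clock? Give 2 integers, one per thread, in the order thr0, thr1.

op1 (invocation 1): nothing precedes it; thr1's component alone gives (0, 1)
op2 (invocation 3): nothing precedes it; thr0's component alone gives (1, 0)
op3 (invocation 4): componentwise max over VC(op1)=(0, 1), +1 at thr1, giving (0, 2)
op4 (invocation 7): componentwise max over VC(op2)=(1, 0), +1 at thr0, giving (2, 0)
op5 (invocation 9): componentwise max over VC(op4)=(2, 0), +1 at thr0, giving (3, 0)
op7 (invocation 12): componentwise max over VC(op5)=(3, 0), +1 at thr0, giving (4, 0)
op6 (invocation 11): componentwise max over VC(op3)=(0, 2), VC(op7)=(4, 0), +1 at thr1, giving (4, 3)
target: VC(op6) = (4, 3)

(4, 3)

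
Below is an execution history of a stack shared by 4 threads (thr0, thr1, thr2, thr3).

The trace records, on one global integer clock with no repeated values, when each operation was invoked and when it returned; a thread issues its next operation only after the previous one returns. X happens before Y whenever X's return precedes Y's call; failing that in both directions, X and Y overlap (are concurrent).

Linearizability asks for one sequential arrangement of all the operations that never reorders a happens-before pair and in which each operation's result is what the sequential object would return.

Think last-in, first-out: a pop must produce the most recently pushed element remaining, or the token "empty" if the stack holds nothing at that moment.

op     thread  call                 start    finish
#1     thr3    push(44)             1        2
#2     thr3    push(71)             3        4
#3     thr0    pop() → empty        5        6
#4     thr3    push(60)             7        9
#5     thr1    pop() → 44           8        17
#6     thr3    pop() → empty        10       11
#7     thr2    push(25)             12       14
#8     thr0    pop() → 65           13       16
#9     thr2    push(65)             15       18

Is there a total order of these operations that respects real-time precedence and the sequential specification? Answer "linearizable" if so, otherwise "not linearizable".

cut after 5 events: linearizable; cut after 6 events (#3 responds, time 6): not linearizable
the sole real-time-consistent order of 3 completed operations fails the stack replay
one such order, #1, #2, #3, breaks at step 3 where #3 pop() → empty is illegal

not linearizable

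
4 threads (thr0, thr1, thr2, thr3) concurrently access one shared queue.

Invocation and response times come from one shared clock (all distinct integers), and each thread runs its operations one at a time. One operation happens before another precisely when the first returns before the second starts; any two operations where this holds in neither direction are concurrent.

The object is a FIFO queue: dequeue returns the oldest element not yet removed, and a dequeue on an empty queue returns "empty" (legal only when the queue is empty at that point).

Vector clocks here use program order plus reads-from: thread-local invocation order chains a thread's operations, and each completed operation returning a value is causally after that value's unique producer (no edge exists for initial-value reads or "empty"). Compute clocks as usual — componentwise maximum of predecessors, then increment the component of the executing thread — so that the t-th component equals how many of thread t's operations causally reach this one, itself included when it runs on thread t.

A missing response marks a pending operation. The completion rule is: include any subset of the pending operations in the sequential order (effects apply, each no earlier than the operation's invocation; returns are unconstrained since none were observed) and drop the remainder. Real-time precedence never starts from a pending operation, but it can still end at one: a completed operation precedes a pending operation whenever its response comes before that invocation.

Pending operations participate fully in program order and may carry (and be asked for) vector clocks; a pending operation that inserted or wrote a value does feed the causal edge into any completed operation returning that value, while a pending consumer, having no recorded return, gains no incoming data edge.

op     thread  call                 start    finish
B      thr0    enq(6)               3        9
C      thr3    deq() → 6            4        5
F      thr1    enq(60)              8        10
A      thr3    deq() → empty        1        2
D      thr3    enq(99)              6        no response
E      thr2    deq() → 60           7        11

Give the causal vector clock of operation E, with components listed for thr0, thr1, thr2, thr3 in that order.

A, invoked 1, has no incoming edges; only thr3's bump applies → (0, 0, 0, 1)
F, invoked 8, has no incoming edges; only thr1's bump applies → (0, 1, 0, 0)
B, invoked 3, has no incoming edges; only thr0's bump applies → (1, 0, 0, 0)
merge at E (invoked 7): VC(F)=(0, 1, 0, 0), own-thread bump on thr2 → (0, 1, 1, 0)
merge at C (invoked 4): VC(A)=(0, 0, 0, 1), VC(B)=(1, 0, 0, 0), own-thread bump on thr3 → (1, 0, 0, 2)
merge at D (invoked 6): VC(C)=(1, 0, 0, 2), own-thread bump on thr3 → (1, 0, 0, 3)
target: VC(E) = (0, 1, 1, 0)

(0, 1, 1, 0)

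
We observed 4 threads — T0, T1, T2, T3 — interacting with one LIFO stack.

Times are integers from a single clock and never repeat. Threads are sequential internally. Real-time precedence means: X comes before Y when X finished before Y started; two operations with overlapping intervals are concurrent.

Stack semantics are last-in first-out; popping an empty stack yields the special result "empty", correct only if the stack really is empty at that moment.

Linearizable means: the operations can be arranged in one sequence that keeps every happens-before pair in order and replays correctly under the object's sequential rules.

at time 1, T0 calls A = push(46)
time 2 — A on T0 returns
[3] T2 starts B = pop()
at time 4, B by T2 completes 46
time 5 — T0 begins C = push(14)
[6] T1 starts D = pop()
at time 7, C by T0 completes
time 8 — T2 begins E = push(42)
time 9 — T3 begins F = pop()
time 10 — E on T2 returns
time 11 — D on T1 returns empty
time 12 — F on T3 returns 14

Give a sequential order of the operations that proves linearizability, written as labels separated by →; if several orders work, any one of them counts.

A → B → C → F → D → E

after step 1 (A push(46)): stack <46>
after step 2 (B pop() → 46): stack <>
after step 3 (C push(14)): stack <14>
after step 4 (F pop() → 14): stack <>
after step 5 (D pop() → empty): stack <>
after step 6 (E push(42)): stack <42>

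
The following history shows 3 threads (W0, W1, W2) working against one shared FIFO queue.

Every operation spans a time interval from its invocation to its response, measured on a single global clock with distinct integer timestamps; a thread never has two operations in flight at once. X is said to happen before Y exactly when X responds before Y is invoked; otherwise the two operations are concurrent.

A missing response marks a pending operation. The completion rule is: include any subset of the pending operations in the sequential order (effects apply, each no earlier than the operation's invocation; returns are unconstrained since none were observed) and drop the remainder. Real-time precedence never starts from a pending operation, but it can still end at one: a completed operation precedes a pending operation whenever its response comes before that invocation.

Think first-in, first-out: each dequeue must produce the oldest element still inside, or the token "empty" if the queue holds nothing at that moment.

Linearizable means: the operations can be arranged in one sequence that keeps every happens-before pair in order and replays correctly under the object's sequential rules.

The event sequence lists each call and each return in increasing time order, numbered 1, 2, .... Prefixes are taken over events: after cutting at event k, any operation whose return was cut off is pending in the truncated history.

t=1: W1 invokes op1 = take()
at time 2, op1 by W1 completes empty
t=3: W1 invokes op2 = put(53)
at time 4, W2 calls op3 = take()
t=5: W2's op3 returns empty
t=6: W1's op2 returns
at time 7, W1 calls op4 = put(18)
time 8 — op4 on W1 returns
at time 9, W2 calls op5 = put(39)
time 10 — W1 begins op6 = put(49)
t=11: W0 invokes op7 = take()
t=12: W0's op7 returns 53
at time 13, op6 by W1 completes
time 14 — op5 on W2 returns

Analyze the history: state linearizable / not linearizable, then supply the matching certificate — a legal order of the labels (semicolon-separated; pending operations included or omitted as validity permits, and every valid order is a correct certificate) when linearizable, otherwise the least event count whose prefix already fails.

step 1: op1 take() → empty — queue <>
step 2: op3 take() → empty — queue <>
step 3: op2 put(53) — queue <53>
step 4: op4 put(18) — queue <53,18>
step 5: op5 put(39) — queue <53,18,39>
step 6: op6 put(49) — queue <53,18,39,49>
step 7: op7 take() → 53 — queue <18,39,49>

linearizable — witness: op1; op3; op2; op4; op5; op6; op7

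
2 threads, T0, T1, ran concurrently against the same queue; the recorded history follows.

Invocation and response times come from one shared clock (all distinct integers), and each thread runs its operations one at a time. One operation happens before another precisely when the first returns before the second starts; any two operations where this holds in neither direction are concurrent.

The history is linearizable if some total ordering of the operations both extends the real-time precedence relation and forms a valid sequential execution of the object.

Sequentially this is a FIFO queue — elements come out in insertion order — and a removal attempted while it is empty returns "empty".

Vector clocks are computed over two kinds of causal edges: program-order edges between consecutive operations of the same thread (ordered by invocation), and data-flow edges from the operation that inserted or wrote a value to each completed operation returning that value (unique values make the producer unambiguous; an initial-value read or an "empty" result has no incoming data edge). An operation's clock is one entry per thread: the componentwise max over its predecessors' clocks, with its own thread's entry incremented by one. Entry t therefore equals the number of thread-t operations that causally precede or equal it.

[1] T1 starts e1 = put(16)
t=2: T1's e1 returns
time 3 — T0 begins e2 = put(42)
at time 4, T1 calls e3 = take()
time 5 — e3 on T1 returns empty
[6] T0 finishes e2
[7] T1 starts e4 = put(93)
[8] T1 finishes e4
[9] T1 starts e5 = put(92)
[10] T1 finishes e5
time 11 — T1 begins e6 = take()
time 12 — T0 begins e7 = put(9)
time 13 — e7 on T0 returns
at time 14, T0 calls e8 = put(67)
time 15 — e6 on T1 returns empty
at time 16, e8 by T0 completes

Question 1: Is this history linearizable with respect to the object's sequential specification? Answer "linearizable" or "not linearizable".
cut after 4 events: linearizable; cut after 5 events (e3 responds, time 5): not linearizable
a single order respects real time; the 2 completed queue operations fail replay along it
no escape via the 1 pending operation (e2): every completion choice fails
one such order, e1, e3 (pending dropped), breaks at step 2 where e3 take() → empty is illegal

not linearizable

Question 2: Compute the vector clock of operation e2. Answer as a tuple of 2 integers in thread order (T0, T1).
Answer: (1, 0)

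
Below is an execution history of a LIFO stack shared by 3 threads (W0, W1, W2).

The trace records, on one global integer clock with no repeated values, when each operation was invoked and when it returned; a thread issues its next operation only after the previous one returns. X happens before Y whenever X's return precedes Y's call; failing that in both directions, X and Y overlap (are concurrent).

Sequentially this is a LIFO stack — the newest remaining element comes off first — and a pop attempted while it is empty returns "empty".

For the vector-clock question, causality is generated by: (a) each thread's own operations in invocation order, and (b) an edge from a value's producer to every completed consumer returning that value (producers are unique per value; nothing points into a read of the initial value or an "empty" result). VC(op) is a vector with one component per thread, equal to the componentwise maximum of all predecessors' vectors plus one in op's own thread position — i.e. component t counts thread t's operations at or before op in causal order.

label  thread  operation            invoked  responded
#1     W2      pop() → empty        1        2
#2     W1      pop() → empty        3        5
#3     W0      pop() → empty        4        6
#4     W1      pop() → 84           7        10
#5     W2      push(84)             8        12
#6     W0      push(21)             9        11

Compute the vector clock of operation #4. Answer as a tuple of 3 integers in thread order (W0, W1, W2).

(0, 2, 2)

root op #1, invoked 1: fresh clock plus W2's own tick → (0, 0, 1)
root op #2, invoked 3: fresh clock plus W1's own tick → (0, 1, 0)
root op #3, invoked 4: fresh clock plus W0's own tick → (1, 0, 0)
invoked at 8, #5 merges VC(#1)=(0, 0, 1) and bumps W2's slot → (0, 0, 2)
invoked at 9, #6 merges VC(#3)=(1, 0, 0) and bumps W0's slot → (2, 0, 0)
invoked at 7, #4 merges VC(#2)=(0, 1, 0), VC(#5)=(0, 0, 2) and bumps W1's slot → (0, 2, 2)
target: VC(#4) = (0, 2, 2)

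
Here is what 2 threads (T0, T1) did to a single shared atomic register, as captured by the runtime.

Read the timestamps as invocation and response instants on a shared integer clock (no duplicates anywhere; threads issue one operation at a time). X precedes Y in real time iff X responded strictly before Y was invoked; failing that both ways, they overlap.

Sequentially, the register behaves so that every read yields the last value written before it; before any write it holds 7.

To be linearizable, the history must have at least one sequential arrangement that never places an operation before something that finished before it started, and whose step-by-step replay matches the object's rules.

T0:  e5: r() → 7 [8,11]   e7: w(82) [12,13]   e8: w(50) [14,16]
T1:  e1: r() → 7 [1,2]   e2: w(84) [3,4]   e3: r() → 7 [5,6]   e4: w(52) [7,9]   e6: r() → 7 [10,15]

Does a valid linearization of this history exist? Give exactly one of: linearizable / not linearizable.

events 1..5 are fine; event 6 — the response of e3 at time 6 — makes the prefix non-linearizable
exhaustive check: the 3 completed atomic register ops admit one real-time order; illegal
for example e1, e2, e3 fails at step 3: e3 r() → 7 is not legal there

not linearizable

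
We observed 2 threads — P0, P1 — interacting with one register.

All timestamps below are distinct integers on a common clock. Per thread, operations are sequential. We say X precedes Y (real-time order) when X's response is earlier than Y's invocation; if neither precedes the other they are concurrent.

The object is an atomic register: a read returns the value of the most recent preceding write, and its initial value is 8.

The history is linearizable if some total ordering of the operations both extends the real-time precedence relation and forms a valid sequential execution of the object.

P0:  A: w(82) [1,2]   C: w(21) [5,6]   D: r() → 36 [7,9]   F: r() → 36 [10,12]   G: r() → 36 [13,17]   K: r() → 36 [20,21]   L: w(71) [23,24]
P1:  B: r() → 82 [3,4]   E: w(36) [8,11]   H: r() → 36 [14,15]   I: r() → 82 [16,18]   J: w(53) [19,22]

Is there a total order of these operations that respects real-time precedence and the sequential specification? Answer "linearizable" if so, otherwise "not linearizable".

not linearizable

cut after 17 events: linearizable; cut after 18 events (I responds, time 18): not linearizable
the 9 completed operations admit 9 real-time orders; each fails the register replay
e.g. A, B, C, D, E, F, G, H, I: illegal at step 4, since D r() → 36 cannot apply there
e.g. A, B, C, D, E, F, H, G, I: illegal at step 4, since D r() → 36 cannot apply there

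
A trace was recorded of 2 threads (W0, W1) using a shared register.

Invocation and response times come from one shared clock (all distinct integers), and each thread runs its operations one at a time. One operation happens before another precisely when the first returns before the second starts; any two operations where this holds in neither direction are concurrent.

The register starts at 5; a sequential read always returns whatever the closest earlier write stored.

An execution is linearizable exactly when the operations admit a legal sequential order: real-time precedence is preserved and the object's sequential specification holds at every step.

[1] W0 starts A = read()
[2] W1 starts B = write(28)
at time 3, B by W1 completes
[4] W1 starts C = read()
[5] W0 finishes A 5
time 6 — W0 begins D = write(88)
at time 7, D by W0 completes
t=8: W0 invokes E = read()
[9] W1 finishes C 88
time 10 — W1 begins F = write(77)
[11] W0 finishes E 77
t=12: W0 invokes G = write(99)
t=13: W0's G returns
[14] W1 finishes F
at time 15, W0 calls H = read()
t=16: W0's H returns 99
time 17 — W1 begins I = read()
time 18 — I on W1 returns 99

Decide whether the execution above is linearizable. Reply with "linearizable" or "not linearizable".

linearizable

witness order: A, B, D, C, F, E, G, H, I
step 1: A read() → 5 — value 5
step 2: B write(28) — value 28
step 3: D write(88) — value 88
step 4: C read() → 88 — value 88
step 5: F write(77) — value 77
step 6: E read() → 77 — value 77
step 7: G write(99) — value 99
step 8: H read() → 99 — value 99
step 9: I read() → 99 — value 99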